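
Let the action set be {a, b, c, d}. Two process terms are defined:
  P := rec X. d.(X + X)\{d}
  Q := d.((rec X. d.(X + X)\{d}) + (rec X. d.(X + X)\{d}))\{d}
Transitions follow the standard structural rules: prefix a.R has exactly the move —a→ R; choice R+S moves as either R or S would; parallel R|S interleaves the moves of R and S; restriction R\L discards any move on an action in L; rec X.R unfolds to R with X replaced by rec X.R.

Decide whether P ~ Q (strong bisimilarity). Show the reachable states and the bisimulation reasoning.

P's transition system — 2 states:
  p0 = rec X. d.(X + X)\{d} → -d-> p1
  p1 = ((rec X. d.(X + X)\{d}) + (rec X. d.(X + X)\{d}))\{d} → (no moves)
Q's transition system — 2 states:
  q0 = d.((rec X. d.(X + X)\{d}) + (rec X. d.(X + X)\{d}))\{d} → -d-> q1
  q1 = ((rec X. d.(X + X)\{d}) + (rec X. d.(X + X)\{d}))\{d} → (no moves)
Coarsest stable partition (strong bisimilarity classes):
  B0 = {p0, q0}
  B1 = {p1, q1}
p0 ∈ B0, q0 ∈ B0 → same block

P ~ Q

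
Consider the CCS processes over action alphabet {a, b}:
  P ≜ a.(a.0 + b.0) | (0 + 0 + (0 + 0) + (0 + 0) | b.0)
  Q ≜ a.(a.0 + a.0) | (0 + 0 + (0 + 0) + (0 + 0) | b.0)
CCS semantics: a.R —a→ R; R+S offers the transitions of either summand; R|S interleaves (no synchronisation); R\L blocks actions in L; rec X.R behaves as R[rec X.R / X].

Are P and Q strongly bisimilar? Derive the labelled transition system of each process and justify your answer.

Reachable graph of P (6 states):
  u0 = a.(a.0 + b.0) | (0 + 0 + (0 + 0) + (0 + 0) | b.0) | ··a··> u1, ··b··> u2
  u1 = (a.0 + b.0) | (0 + 0 + (0 + 0) + (0 + 0) | b.0) | ··a··> u3, ··b··> u3, ··b··> u4
  u2 = a.(a.0 + b.0) | ((0 + 0) | 0) | ··a··> u4
  u3 = 0 | (0 + 0 + (0 + 0) + (0 + 0) | b.0) | ··b··> u5
  u4 = (a.0 + b.0) | ((0 + 0) | 0) | ··a··> u5, ··b··> u5
  u5 = 0 | ((0 + 0) | 0) | (no moves)
Reachable graph of Q (6 states):
  v0 = a.(a.0 + a.0) | (0 + 0 + (0 + 0) + (0 + 0) | b.0) | ··a··> v1, ··b··> v2
  v1 = (a.0 + a.0) | (0 + 0 + (0 + 0) + (0 + 0) | b.0) | ··a··> v3, ··b··> v4
  v2 = a.(a.0 + a.0) | ((0 + 0) | 0) | ··a··> v4
  v3 = 0 | (0 + 0 + (0 + 0) + (0 + 0) | b.0) | ··b··> v5
  v4 = (a.0 + a.0) | ((0 + 0) | 0) | ··a··> v5
  v5 = 0 | ((0 + 0) | 0) | (no moves)
Partition-refinement fixed point:
  B0 = {u0}
  B1 = {u1}
  B2 = {u4}
  B3 = {u5, v5}
  B4 = {u3, v3}
  B5 = {u2}
  B6 = {v0}
  B7 = {v2}
  B8 = {v4}
  B9 = {v1}
u0 ∈ B0, v0 ∈ B6 → different blocks

NO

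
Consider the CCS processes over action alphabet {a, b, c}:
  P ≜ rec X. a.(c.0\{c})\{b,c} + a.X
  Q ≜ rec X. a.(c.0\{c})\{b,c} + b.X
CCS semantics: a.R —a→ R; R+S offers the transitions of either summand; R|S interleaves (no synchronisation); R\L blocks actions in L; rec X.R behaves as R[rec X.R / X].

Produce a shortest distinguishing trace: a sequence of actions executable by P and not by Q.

aa

LTS(P): 2 reachable states
  u0 = rec X. a.(c.0\{c})\{b,c} + a.X | ··a··> u0, ··a··> u1
  u1 = (c.0\{c})\{b,c} | (no moves)
LTS(Q): 2 reachable states
  v0 = rec X. a.(c.0\{c})\{b,c} + b.X | ··a··> v1, ··b··> v0
  v1 = (c.0\{c})\{b,c} | (no moves)
Run σ = ⟨aa⟩ on P: start {u0}
  [1] a ⇒ {u0, u1}
  [2] a ⇒ {u0, u1}
  P completes σ.
Run σ = ⟨aa⟩ on Q: start {v0}
  [1] a ⇒ {v1}
  [2] a ⇒ ∅ (Q stuck)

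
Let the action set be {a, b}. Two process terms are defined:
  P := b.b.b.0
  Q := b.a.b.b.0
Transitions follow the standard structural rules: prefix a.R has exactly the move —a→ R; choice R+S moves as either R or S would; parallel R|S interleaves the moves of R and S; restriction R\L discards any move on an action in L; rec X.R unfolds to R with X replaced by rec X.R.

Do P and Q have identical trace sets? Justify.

trace-distinct — witness ⟨bb⟩

P's transition system — 4 states:
  s0 = b.b.b.0 :: =b=> s1
  s1 = b.b.0 :: =b=> s2
  s2 = b.0 :: =b=> s3
  s3 = 0 :: deadlocked
Q's transition system — 5 states:
  t0 = b.a.b.b.0 :: =b=> t1
  t1 = a.b.b.0 :: =a=> t2
  t2 = b.b.0 :: =b=> t3
  t3 = b.0 :: =b=> t4
  t4 = 0 :: deadlocked
Trace ⟨bb⟩ through P, begin at {s0}:
  [1] b ⇒ {s1}
  [2] b ⇒ {s2}
  — P admits the full trace.
Trace ⟨bb⟩ through Q, begin at {t0}:
  [1] b ⇒ {t1}
  [2] b ⇒ no successor for Q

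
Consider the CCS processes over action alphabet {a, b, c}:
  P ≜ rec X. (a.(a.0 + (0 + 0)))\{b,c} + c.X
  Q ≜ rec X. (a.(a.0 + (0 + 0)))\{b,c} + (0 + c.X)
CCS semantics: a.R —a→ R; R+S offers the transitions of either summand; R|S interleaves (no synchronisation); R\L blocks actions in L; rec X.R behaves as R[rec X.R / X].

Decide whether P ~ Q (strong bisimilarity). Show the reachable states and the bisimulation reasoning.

LTS(P): 3 reachable states
  m0 = rec X. (a.(a.0 + (0 + 0)))\{b,c} + c.X → ··a··> m1, ··c··> m0
  m1 = (a.0 + (0 + 0))\{b,c} → ··a··> m2
  m2 = 0\{b,c} → ∅
LTS(Q): 3 reachable states
  n0 = rec X. (a.(a.0 + (0 + 0)))\{b,c} + (0 + c.X) → ··a··> n1, ··c··> n0
  n1 = (a.0 + (0 + 0))\{b,c} → ··a··> n2
  n2 = 0\{b,c} → ∅
Partition-refinement fixed point:
  B0 = {m0, n0}
  B1 = {m1, n1}
  B2 = {m2, n2}
m0 ∈ B0, n0 ∈ B0 → same block

P ~ Q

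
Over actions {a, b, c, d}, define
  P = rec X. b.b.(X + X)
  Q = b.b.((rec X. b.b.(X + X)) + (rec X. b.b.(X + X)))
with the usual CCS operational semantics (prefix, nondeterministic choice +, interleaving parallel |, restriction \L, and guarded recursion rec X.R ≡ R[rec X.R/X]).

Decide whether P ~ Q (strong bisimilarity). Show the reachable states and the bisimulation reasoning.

bisimilar

LTS(P): 3 reachable states
  s0 = rec X. b.b.(X + X) has moves --b--▸ s1
  s1 = b.((rec X. b.b.(X + X)) + (rec X. b.b.(X + X))) has moves --b--▸ s2
  s2 = (rec X. b.b.(X + X)) + (rec X. b.b.(X + X)) has moves --b--▸ s1
LTS(Q): 3 reachable states
  t0 = b.b.((rec X. b.b.(X + X)) + (rec X. b.b.(X + X))) has moves --b--▸ t1
  t1 = b.((rec X. b.b.(X + X)) + (rec X. b.b.(X + X))) has moves --b--▸ t2
  t2 = (rec X. b.b.(X + X)) + (rec X. b.b.(X + X)) has moves --b--▸ t1
Coarsest stable partition (strong bisimilarity classes):
  B0 = {s0, s1, s2, t0, t1, t2}
s0 ∈ B0, t0 ∈ B0 → same block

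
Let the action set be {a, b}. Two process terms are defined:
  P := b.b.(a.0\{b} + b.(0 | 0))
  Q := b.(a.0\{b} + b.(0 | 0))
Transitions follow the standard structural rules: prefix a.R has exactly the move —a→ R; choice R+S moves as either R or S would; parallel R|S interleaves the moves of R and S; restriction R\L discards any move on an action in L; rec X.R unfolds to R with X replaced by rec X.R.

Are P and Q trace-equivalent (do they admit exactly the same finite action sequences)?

NO — witness ⟨bba⟩

Reachable graph of P (5 states):
  s0 = b.b.(a.0\{b} + b.(0 | 0)) | --b--▸ s1
  s1 = b.(a.0\{b} + b.(0 | 0)) | --b--▸ s2
  s2 = a.0\{b} + b.(0 | 0) | --a--▸ s3, --b--▸ s4
  s3 = 0\{b} | stopped
  s4 = 0 | 0 | stopped
Reachable graph of Q (4 states):
  t0 = b.(a.0\{b} + b.(0 | 0)) | --b--▸ t1
  t1 = a.0\{b} + b.(0 | 0) | --a--▸ t2, --b--▸ t3
  t2 = 0\{b} | stopped
  t3 = 0 | 0 | stopped
Run σ = ⟨bba⟩ on P: start {s0}
  [1] b ⇒ {s1}
  [2] b ⇒ {s2}
  [3] a ⇒ {s3}
  — P admits the full trace.
Run σ = ⟨bba⟩ on Q: start {t0}
  [1] b ⇒ {t1}
  [2] b ⇒ {t3}
  [3] a ⇒ no successor for Q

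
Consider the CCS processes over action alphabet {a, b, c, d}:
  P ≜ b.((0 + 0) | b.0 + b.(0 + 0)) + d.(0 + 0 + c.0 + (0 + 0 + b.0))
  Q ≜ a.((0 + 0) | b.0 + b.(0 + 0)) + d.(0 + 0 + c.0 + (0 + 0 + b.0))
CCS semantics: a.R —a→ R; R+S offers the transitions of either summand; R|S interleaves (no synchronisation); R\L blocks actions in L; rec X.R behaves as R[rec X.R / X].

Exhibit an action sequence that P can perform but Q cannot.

b

LTS(P): 6 reachable states
  u0 = b.((0 + 0) | b.0 + b.(0 + 0)) + d.(0 + 0 + c.0 + (0 + 0 + b.0)) → ··b··> u1, ··d··> u2
  u1 = (0 + 0) | b.0 + b.(0 + 0) → ··b··> u3, ··b··> u4
  u2 = 0 + 0 + c.0 + (0 + 0 + b.0) → ··b··> u5, ··c··> u5
  u3 = (0 + 0) | 0 → (no moves)
  u4 = 0 + 0 → (no moves)
  u5 = 0 → (no moves)
LTS(Q): 6 reachable states
  v0 = a.((0 + 0) | b.0 + b.(0 + 0)) + d.(0 + 0 + c.0 + (0 + 0 + b.0)) → ··a··> v1, ··d··> v2
  v1 = (0 + 0) | b.0 + b.(0 + 0) → ··b··> v3, ··b··> v4
  v2 = 0 + 0 + c.0 + (0 + 0 + b.0) → ··b··> v5, ··c··> v5
  v3 = (0 + 0) | 0 → (no moves)
  v4 = 0 + 0 → (no moves)
  v5 = 0 → (no moves)
Trace ⟨b⟩ through P, begin at {u0}:
  [1] b ⇒ {u1}
  — P admits the full trace.
Trace ⟨b⟩ through Q, begin at {v0}:
  [1] b ⇒ ∅ (Q stuck)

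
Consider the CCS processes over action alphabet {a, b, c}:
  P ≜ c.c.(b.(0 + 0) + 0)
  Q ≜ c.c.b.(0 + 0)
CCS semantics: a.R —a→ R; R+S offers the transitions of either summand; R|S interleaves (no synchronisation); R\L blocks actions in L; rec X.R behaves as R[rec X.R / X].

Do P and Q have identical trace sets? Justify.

Reachable graph of P (4 states):
  m0 = c.c.(b.(0 + 0) + 0) | —c→ m1
  m1 = c.(b.(0 + 0) + 0) | —c→ m2
  m2 = b.(0 + 0) + 0 | —b→ m3
  m3 = 0 + 0 | (no moves)
Reachable graph of Q (4 states):
  n0 = c.c.b.(0 + 0) | —c→ n1
  n1 = c.b.(0 + 0) | —c→ n2
  n2 = b.(0 + 0) | —b→ n3
  n3 = 0 + 0 | (no moves)
Bisimilarity quotient blocks:
  B0 = {m0, n0}
  B1 = {m1, n1}
  B2 = {m2, n2}
  B3 = {m3, n3}
m0 ∈ B0, n0 ∈ B0 → same block
Bisimilar ⇒ trace-equivalent.

YES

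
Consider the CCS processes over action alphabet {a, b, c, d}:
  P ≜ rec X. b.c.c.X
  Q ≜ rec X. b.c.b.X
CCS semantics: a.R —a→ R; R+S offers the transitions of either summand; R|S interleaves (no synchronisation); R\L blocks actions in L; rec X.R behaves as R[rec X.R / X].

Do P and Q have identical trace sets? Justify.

LTS(P): 3 reachable states
  m0 = rec X. b.c.c.X :: —b→ m1
  m1 = c.c.(rec X. b.c.c.X) :: —c→ m2
  m2 = c.(rec X. b.c.c.X) :: —c→ m0
LTS(Q): 3 reachable states
  n0 = rec X. b.c.b.X :: —b→ n1
  n1 = c.b.(rec X. b.c.b.X) :: —c→ n2
  n2 = b.(rec X. b.c.b.X) :: —b→ n0
Executing bcc from P (initial set {m0}):
  [1] b ⇒ {m1}
  [2] c ⇒ {m2}
  [3] c ⇒ {m0}
  ✓ P
Executing bcc from Q (initial set {n0}):
  [1] b ⇒ {n1}
  [2] c ⇒ {n2}
  [3] c ⇒ ∅  — Q cannot continue

traces(P) ≠ traces(Q) — witness ⟨bcc⟩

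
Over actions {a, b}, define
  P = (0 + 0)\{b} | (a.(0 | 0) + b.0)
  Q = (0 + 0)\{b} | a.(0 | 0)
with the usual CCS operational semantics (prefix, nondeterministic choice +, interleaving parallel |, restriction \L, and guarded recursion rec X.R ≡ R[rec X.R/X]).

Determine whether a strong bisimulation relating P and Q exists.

P ≁ Q

LTS(P): 3 reachable states
  s0 = (0 + 0)\{b} | (a.(0 | 0) + b.0) :: -a-> s1, -b-> s2
  s1 = (0 + 0)\{b} | (0 | 0) :: deadlocked
  s2 = (0 + 0)\{b} | 0 :: deadlocked
LTS(Q): 2 reachable states
  t0 = (0 + 0)\{b} | a.(0 | 0) :: -a-> t1
  t1 = (0 + 0)\{b} | (0 | 0) :: deadlocked
Coarsest stable partition (strong bisimilarity classes):
  B0 = {s0}
  B1 = {s1, s2, t1}
  B2 = {t0}
s0 ∈ B0, t0 ∈ B2 → different blocks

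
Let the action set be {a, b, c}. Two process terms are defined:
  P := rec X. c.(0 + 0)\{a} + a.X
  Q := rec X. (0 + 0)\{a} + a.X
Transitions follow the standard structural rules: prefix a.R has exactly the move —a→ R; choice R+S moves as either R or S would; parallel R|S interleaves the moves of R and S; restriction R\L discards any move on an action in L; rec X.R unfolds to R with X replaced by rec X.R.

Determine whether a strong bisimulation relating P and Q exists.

P's transition system — 2 states:
  p0 = rec X. c.(0 + 0)\{a} + a.X has moves =a=> p0, =c=> p1
  p1 = (0 + 0)\{a} has moves ∅
Q's transition system — 1 states:
  q0 = rec X. (0 + 0)\{a} + a.X has moves =a=> q0
Bisimilarity quotient blocks:
  B0 = {p0}
  B1 = {p1}
  B2 = {q0}
p0 ∈ B0, q0 ∈ B2 → different blocks

P ≁ Q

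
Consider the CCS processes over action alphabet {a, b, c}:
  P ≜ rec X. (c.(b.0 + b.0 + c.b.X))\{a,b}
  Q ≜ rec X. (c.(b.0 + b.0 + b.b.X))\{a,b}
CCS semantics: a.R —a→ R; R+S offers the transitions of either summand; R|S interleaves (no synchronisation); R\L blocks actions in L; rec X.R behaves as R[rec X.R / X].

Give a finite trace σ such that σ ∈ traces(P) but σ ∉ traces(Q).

Reachable graph of P (3 states):
  s0 = rec X. (c.(b.0 + b.0 + c.b.X))\{a,b} :: =c=> s1
  s1 = (b.0 + b.0 + c.b.(rec X. (c.(b.0 + b.0 + c.b.X))\{a,b}))\{a,b} :: =c=> s2
  s2 = (b.(rec X. (c.(b.0 + b.0 + c.b.X))\{a,b}))\{a,b} :: stopped
Reachable graph of Q (2 states):
  t0 = rec X. (c.(b.0 + b.0 + b.b.X))\{a,b} :: =c=> t1
  t1 = (b.0 + b.0 + b.b.(rec X. (c.(b.0 + b.0 + b.b.X))\{a,b}))\{a,b} :: stopped
Run σ = ⟨cc⟩ on P: start {s0}
  [1] c ⇒ {s1}
  [2] c ⇒ {s2}
  — P admits the full trace.
Run σ = ⟨cc⟩ on Q: start {t0}
  [1] c ⇒ {t1}
  [2] c ⇒ no successor for Q

cc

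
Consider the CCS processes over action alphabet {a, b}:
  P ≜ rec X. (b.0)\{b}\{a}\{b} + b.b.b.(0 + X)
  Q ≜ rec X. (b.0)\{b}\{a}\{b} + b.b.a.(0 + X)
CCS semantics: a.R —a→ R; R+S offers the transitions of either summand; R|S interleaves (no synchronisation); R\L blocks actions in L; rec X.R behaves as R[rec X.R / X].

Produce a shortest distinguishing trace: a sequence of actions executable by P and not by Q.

P's transition system — 4 states:
  u0 = rec X. (b.0)\{b}\{a}\{b} + b.b.b.(0 + X) has moves =b=> u1
  u1 = b.b.(0 + (rec X. (b.0)\{b}\{a}\{b} + b.b.b.(0 + X))) has moves =b=> u2
  u2 = b.(0 + (rec X. (b.0)\{b}\{a}\{b} + b.b.b.(0 + X))) has moves =b=> u3
  u3 = 0 + (rec X. (b.0)\{b}\{a}\{b} + b.b.b.(0 + X)) has moves =b=> u1
Q's transition system — 4 states:
  v0 = rec X. (b.0)\{b}\{a}\{b} + b.b.a.(0 + X) has moves =b=> v1
  v1 = b.a.(0 + (rec X. (b.0)\{b}\{a}\{b} + b.b.a.(0 + X))) has moves =b=> v2
  v2 = a.(0 + (rec X. (b.0)\{b}\{a}\{b} + b.b.a.(0 + X))) has moves =a=> v3
  v3 = 0 + (rec X. (b.0)\{b}\{a}\{b} + b.b.a.(0 + X)) has moves =b=> v1
Trace ⟨bbb⟩ through P, begin at {u0}:
  after b @ step 1: {u1}
  after b @ step 2: {u2}
  after b @ step 3: {u3}
  ✓ P
Trace ⟨bbb⟩ through Q, begin at {v0}:
  after b @ step 1: {v1}
  after b @ step 2: {v2}
  after b @ step 3: ∅  — Q cannot continue

bbb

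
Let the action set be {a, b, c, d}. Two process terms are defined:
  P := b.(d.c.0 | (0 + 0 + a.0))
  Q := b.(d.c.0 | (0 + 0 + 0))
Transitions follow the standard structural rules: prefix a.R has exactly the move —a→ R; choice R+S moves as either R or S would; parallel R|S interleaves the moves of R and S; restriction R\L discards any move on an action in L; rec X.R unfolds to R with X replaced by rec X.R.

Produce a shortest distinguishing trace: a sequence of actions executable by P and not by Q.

ba

P's transition system — 7 states:
  m0 = b.(d.c.0 | (0 + 0 + a.0)) → ··b··> m1
  m1 = d.c.0 | (0 + 0 + a.0) → ··a··> m2, ··d··> m3
  m2 = d.c.0 | 0 → ··d··> m4
  m3 = c.0 | (0 + 0 + a.0) → ··a··> m4, ··c··> m5
  m4 = c.0 | 0 → ··c··> m6
  m5 = 0 | (0 + 0 + a.0) → ··a··> m6
  m6 = 0 | 0 → stopped
Q's transition system — 4 states:
  n0 = b.(d.c.0 | (0 + 0 + 0)) → ··b··> n1
  n1 = d.c.0 | (0 + 0 + 0) → ··d··> n2
  n2 = c.0 | (0 + 0 + 0) → ··c··> n3
  n3 = 0 | (0 + 0 + 0) → stopped
Trace ⟨ba⟩ through P, begin at {m0}:
  [1] b ⇒ {m1}
  [2] a ⇒ {m2}
  — P admits the full trace.
Trace ⟨ba⟩ through Q, begin at {n0}:
  [1] b ⇒ {n1}
  [2] a ⇒ no successor for Q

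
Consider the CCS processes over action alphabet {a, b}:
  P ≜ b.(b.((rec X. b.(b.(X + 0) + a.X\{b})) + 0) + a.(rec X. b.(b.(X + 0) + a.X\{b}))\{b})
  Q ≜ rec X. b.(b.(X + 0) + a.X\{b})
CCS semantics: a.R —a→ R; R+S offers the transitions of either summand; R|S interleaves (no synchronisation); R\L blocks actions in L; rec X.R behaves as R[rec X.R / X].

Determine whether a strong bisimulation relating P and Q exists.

bisimilar

LTS(P): 4 reachable states
  u0 = b.(b.((rec X. b.(b.(X + 0) + a.X\{b})) + 0) + a.(rec X. b.(b.(X + 0) + a.X\{b}))\{b}) :: -b-> u1
  u1 = b.((rec X. b.(b.(X + 0) + a.X\{b})) + 0) + a.(rec X. b.(b.(X + 0) + a.X\{b}))\{b} :: -a-> u2, -b-> u3
  u2 = (rec X. b.(b.(X + 0) + a.X\{b}))\{b} :: ∅
  u3 = (rec X. b.(b.(X + 0) + a.X\{b})) + 0 :: -b-> u1
LTS(Q): 4 reachable states
  v0 = rec X. b.(b.(X + 0) + a.X\{b}) :: -b-> v1
  v1 = b.((rec X. b.(b.(X + 0) + a.X\{b})) + 0) + a.(rec X. b.(b.(X + 0) + a.X\{b}))\{b} :: -a-> v2, -b-> v3
  v2 = (rec X. b.(b.(X + 0) + a.X\{b}))\{b} :: ∅
  v3 = (rec X. b.(b.(X + 0) + a.X\{b})) + 0 :: -b-> v1
Bisimilarity quotient blocks:
  B0 = {u0, u3, v0, v3}
  B1 = {u1, v1}
  B2 = {u2, v2}
u0 ∈ B0, v0 ∈ B0 → same block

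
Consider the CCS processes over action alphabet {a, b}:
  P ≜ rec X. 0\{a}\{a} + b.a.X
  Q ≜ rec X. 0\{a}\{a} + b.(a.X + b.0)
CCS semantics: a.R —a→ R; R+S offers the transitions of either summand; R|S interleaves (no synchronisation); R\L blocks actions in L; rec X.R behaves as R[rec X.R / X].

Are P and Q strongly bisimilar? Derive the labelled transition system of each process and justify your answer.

NO

P's transition system — 2 states:
  m0 = rec X. 0\{a}\{a} + b.a.X | =b=> m1
  m1 = a.(rec X. 0\{a}\{a} + b.a.X) | =a=> m0
Q's transition system — 3 states:
  n0 = rec X. 0\{a}\{a} + b.(a.X + b.0) | =b=> n1
  n1 = a.(rec X. 0\{a}\{a} + b.(a.X + b.0)) + b.0 | =a=> n0, =b=> n2
  n2 = 0 | stopped
Partition-refinement fixed point:
  B0 = {m0}
  B1 = {m1}
  B2 = {n0}
  B3 = {n1}
  B4 = {n2}
m0 ∈ B0, n0 ∈ B2 → different blocks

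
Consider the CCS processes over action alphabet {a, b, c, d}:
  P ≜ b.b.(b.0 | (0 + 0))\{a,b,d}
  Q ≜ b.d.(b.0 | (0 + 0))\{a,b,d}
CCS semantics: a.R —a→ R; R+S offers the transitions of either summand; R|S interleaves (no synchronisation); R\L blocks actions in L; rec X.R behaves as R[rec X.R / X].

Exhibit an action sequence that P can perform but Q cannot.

bb

LTS(P): 3 reachable states
  s0 = b.b.(b.0 | (0 + 0))\{a,b,d} has moves --b--▸ s1
  s1 = b.(b.0 | (0 + 0))\{a,b,d} has moves --b--▸ s2
  s2 = (b.0 | (0 + 0))\{a,b,d} has moves (no moves)
LTS(Q): 3 reachable states
  t0 = b.d.(b.0 | (0 + 0))\{a,b,d} has moves --b--▸ t1
  t1 = d.(b.0 | (0 + 0))\{a,b,d} has moves --d--▸ t2
  t2 = (b.0 | (0 + 0))\{a,b,d} has moves (no moves)
Trace ⟨bb⟩ through P, begin at {s0}:
  [1] b ⇒ {s1}
  [2] b ⇒ {s2}
  — P admits the full trace.
Trace ⟨bb⟩ through Q, begin at {t0}:
  [1] b ⇒ {t1}
  [2] b ⇒ no successor for Q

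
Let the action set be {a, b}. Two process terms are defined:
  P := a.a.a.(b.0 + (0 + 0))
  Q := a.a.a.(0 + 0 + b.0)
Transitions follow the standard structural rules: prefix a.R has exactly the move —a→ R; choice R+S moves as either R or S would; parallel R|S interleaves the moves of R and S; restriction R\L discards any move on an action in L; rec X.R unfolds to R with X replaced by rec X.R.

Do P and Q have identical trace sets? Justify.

traces(P) = traces(Q)

LTS(P): 5 reachable states
  u0 = a.a.a.(b.0 + (0 + 0)) :: ··a··> u1
  u1 = a.a.(b.0 + (0 + 0)) :: ··a··> u2
  u2 = a.(b.0 + (0 + 0)) :: ··a··> u3
  u3 = b.0 + (0 + 0) :: ··b··> u4
  u4 = 0 :: stopped
LTS(Q): 5 reachable states
  v0 = a.a.a.(0 + 0 + b.0) :: ··a··> v1
  v1 = a.a.(0 + 0 + b.0) :: ··a··> v2
  v2 = a.(0 + 0 + b.0) :: ··a··> v3
  v3 = 0 + 0 + b.0 :: ··b··> v4
  v4 = 0 :: stopped
Coarsest stable partition (strong bisimilarity classes):
  B0 = {u0, v0}
  B1 = {u1, v1}
  B2 = {u2, v2}
  B3 = {u3, v3}
  B4 = {u4, v4}
u0 ∈ B0, v0 ∈ B0 → same block
Bisimilar ⇒ trace-equivalent.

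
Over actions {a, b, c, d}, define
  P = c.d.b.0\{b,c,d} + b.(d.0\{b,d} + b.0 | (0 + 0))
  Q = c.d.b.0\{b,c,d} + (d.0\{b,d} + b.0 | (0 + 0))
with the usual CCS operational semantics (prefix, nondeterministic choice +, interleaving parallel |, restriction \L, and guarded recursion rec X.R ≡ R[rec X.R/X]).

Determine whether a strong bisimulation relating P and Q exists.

not bisimilar

Reachable graph of P (7 states):
  u0 = c.d.b.0\{b,c,d} + b.(d.0\{b,d} + b.0 | (0 + 0)) | =b=> u1, =c=> u2
  u1 = d.0\{b,d} + b.0 | (0 + 0) | =b=> u3, =d=> u4
  u2 = d.b.0\{b,c,d} | =d=> u5
  u3 = 0 | (0 + 0) | (no moves)
  u4 = 0\{b,d} | (no moves)
  u5 = b.0\{b,c,d} | =b=> u6
  u6 = 0\{b,c,d} | (no moves)
Reachable graph of Q (6 states):
  v0 = c.d.b.0\{b,c,d} + (d.0\{b,d} + b.0 | (0 + 0)) | =b=> v1, =c=> v2, =d=> v3
  v1 = 0 | (0 + 0) | (no moves)
  v2 = d.b.0\{b,c,d} | =d=> v4
  v3 = 0\{b,d} | (no moves)
  v4 = b.0\{b,c,d} | =b=> v5
  v5 = 0\{b,c,d} | (no moves)
Bisimilarity quotient blocks:
  B0 = {u0}
  B1 = {u1}
  B2 = {u3, u4, u6, v1, v3, v5}
  B3 = {u2, v2}
  B4 = {u5, v4}
  B5 = {v0}
u0 ∈ B0, v0 ∈ B5 → different blocks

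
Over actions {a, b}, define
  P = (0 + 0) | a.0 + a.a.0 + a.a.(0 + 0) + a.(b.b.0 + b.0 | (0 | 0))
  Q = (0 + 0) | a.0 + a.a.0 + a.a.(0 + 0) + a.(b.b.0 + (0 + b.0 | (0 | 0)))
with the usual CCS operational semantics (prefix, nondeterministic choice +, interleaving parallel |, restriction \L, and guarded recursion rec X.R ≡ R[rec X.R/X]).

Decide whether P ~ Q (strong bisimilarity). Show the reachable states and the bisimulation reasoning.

YES

LTS(P): 9 reachable states
  m0 = (0 + 0) | a.0 + a.a.0 + a.a.(0 + 0) + a.(b.b.0 + b.0 | (0 | 0)) → -a-> m1, -a-> m2, -a-> m3, -a-> m4
  m1 = (0 + 0) | 0 → stopped
  m2 = a.(0 + 0) → -a-> m5
  m3 = a.0 → -a-> m6
  m4 = b.b.0 + b.0 | (0 | 0) → -b-> m7, -b-> m8
  m5 = 0 + 0 → stopped
  m6 = 0 → stopped
  m7 = 0 | (0 | 0) → stopped
  m8 = b.0 → -b-> m6
LTS(Q): 9 reachable states
  n0 = (0 + 0) | a.0 + a.a.0 + a.a.(0 + 0) + a.(b.b.0 + (0 + b.0 | (0 | 0))) → -a-> n1, -a-> n2, -a-> n3, -a-> n4
  n1 = (0 + 0) | 0 → stopped
  n2 = a.(0 + 0) → -a-> n5
  n3 = a.0 → -a-> n6
  n4 = b.b.0 + (0 + b.0 | (0 | 0)) → -b-> n7, -b-> n8
  n5 = 0 + 0 → stopped
  n6 = 0 → stopped
  n7 = 0 | (0 | 0) → stopped
  n8 = b.0 → -b-> n6
Bisimilarity quotient blocks:
  B0 = {m0, n0}
  B1 = {m1, m5, m6, m7, n1, n5, n6, n7}
  B2 = {m2, m3, n2, n3}
  B3 = {m4, n4}
  B4 = {m8, n8}
m0 ∈ B0, n0 ∈ B0 → same block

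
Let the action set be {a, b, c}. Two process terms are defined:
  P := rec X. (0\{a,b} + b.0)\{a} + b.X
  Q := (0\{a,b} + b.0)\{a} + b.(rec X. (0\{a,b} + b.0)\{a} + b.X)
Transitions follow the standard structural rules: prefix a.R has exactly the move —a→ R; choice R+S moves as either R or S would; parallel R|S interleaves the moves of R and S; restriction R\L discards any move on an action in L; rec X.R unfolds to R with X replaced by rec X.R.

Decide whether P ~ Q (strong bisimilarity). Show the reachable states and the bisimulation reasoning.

P ~ Q

P's transition system — 2 states:
  s0 = rec X. (0\{a,b} + b.0)\{a} + b.X :: --b--▸ s0, --b--▸ s1
  s1 = 0\{a} :: ∅
Q's transition system — 3 states:
  t0 = (0\{a,b} + b.0)\{a} + b.(rec X. (0\{a,b} + b.0)\{a} + b.X) :: --b--▸ t1, --b--▸ t2
  t1 = 0\{a} :: ∅
  t2 = rec X. (0\{a,b} + b.0)\{a} + b.X :: --b--▸ t1, --b--▸ t2
Coarsest stable partition (strong bisimilarity classes):
  B0 = {s0, t0, t2}
  B1 = {s1, t1}
s0 ∈ B0, t0 ∈ B0 → same block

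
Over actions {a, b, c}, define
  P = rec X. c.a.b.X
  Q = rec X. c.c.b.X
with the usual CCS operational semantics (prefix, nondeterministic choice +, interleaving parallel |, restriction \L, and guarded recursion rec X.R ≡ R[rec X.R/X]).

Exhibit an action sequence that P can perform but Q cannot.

Reachable graph of P (3 states):
  s0 = rec X. c.a.b.X → —c→ s1
  s1 = a.b.(rec X. c.a.b.X) → —a→ s2
  s2 = b.(rec X. c.a.b.X) → —b→ s0
Reachable graph of Q (3 states):
  t0 = rec X. c.c.b.X → —c→ t1
  t1 = c.b.(rec X. c.c.b.X) → —c→ t2
  t2 = b.(rec X. c.c.b.X) → —b→ t0
Trace ⟨ca⟩ through P, begin at {s0}:
  step 1 (c): {s1}
  step 2 (a): {s2}
  ✓ P
Trace ⟨ca⟩ through Q, begin at {t0}:
  step 1 (c): {t1}
  step 2 (a): no successor for Q

ca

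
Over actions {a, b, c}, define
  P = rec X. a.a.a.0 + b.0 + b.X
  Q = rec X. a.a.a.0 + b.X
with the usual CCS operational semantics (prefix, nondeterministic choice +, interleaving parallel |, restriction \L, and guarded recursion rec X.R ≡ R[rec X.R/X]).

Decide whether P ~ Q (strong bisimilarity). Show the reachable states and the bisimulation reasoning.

not bisimilar

LTS(P): 4 reachable states
  s0 = rec X. a.a.a.0 + b.0 + b.X ⊢ —a→ s1, —b→ s0, —b→ s2
  s1 = a.a.0 ⊢ —a→ s3
  s2 = 0 ⊢ ∅
  s3 = a.0 ⊢ —a→ s2
LTS(Q): 4 reachable states
  t0 = rec X. a.a.a.0 + b.X ⊢ —a→ t1, —b→ t0
  t1 = a.a.0 ⊢ —a→ t2
  t2 = a.0 ⊢ —a→ t3
  t3 = 0 ⊢ ∅
Partition-refinement fixed point:
  B0 = {s0}
  B1 = {s1, t1}
  B2 = {s3, t2}
  B3 = {s2, t3}
  B4 = {t0}
s0 ∈ B0, t0 ∈ B4 → different blocks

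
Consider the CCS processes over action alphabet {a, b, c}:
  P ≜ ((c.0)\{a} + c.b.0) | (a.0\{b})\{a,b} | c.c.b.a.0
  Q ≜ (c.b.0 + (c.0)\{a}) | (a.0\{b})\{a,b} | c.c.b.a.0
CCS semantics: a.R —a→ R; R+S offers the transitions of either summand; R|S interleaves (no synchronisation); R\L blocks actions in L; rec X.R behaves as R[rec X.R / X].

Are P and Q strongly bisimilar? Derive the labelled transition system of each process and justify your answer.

P's transition system — 20 states:
  s0 = ((c.0)\{a} + c.b.0) | (a.0\{b})\{a,b} | c.c.b.a.0 → --c--▸ s1, --c--▸ s2, --c--▸ s3
  s1 = ((c.0)\{a} + c.b.0) | (a.0\{b})\{a,b} | c.b.a.0 → --c--▸ s4, --c--▸ s5, --c--▸ s6
  s2 = 0\{a} | (a.0\{b})\{a,b} | c.c.b.a.0 → --c--▸ s5
  s3 = b.0 | (a.0\{b})\{a,b} | c.c.b.a.0 → --b--▸ s7, --c--▸ s6
  s4 = ((c.0)\{a} + c.b.0) | (a.0\{b})\{a,b} | b.a.0 → --b--▸ s8, --c--▸ s10, --c--▸ s9
  s5 = 0\{a} | (a.0\{b})\{a,b} | c.b.a.0 → --c--▸ s9
  s6 = b.0 | (a.0\{b})\{a,b} | c.b.a.0 → --b--▸ s11, --c--▸ s10
  s7 = 0 | (a.0\{b})\{a,b} | c.c.b.a.0 → --c--▸ s11
  s8 = ((c.0)\{a} + c.b.0) | (a.0\{b})\{a,b} | a.0 → --a--▸ s12, --c--▸ s13, --c--▸ s14
  s9 = 0\{a} | (a.0\{b})\{a,b} | b.a.0 → --b--▸ s13
  s10 = b.0 | (a.0\{b})\{a,b} | b.a.0 → --b--▸ s14, --b--▸ s15
  s11 = 0 | (a.0\{b})\{a,b} | c.b.a.0 → --c--▸ s15
  s12 = ((c.0)\{a} + c.b.0) | (a.0\{b})\{a,b} | 0 → --c--▸ s16, --c--▸ s17
  s13 = 0\{a} | (a.0\{b})\{a,b} | a.0 → --a--▸ s16
  s14 = b.0 | (a.0\{b})\{a,b} | a.0 → --a--▸ s17, --b--▸ s18
  s15 = 0 | (a.0\{b})\{a,b} | b.a.0 → --b--▸ s18
  s16 = 0\{a} | (a.0\{b})\{a,b} | 0 → stopped
  s17 = b.0 | (a.0\{b})\{a,b} | 0 → --b--▸ s19
  s18 = 0 | (a.0\{b})\{a,b} | a.0 → --a--▸ s19
  s19 = 0 | (a.0\{b})\{a,b} | 0 → stopped
Q's transition system — 20 states:
  t0 = (c.b.0 + (c.0)\{a}) | (a.0\{b})\{a,b} | c.c.b.a.0 → --c--▸ t1, --c--▸ t2, --c--▸ t3
  t1 = (c.b.0 + (c.0)\{a}) | (a.0\{b})\{a,b} | c.b.a.0 → --c--▸ t4, --c--▸ t5, --c--▸ t6
  t2 = 0\{a} | (a.0\{b})\{a,b} | c.c.b.a.0 → --c--▸ t5
  t3 = b.0 | (a.0\{b})\{a,b} | c.c.b.a.0 → --b--▸ t7, --c--▸ t6
  t4 = (c.b.0 + (c.0)\{a}) | (a.0\{b})\{a,b} | b.a.0 → --b--▸ t8, --c--▸ t10, --c--▸ t9
  t5 = 0\{a} | (a.0\{b})\{a,b} | c.b.a.0 → --c--▸ t9
  t6 = b.0 | (a.0\{b})\{a,b} | c.b.a.0 → --b--▸ t11, --c--▸ t10
  t7 = 0 | (a.0\{b})\{a,b} | c.c.b.a.0 → --c--▸ t11
  t8 = (c.b.0 + (c.0)\{a}) | (a.0\{b})\{a,b} | a.0 → --a--▸ t12, --c--▸ t13, --c--▸ t14
  t9 = 0\{a} | (a.0\{b})\{a,b} | b.a.0 → --b--▸ t13
  t10 = b.0 | (a.0\{b})\{a,b} | b.a.0 → --b--▸ t14, --b--▸ t15
  t11 = 0 | (a.0\{b})\{a,b} | c.b.a.0 → --c--▸ t15
  t12 = (c.b.0 + (c.0)\{a}) | (a.0\{b})\{a,b} | 0 → --c--▸ t16, --c--▸ t17
  t13 = 0\{a} | (a.0\{b})\{a,b} | a.0 → --a--▸ t16
  t14 = b.0 | (a.0\{b})\{a,b} | a.0 → --a--▸ t17, --b--▸ t18
  t15 = 0 | (a.0\{b})\{a,b} | b.a.0 → --b--▸ t18
  t16 = 0\{a} | (a.0\{b})\{a,b} | 0 → stopped
  t17 = b.0 | (a.0\{b})\{a,b} | 0 → --b--▸ t19
  t18 = 0 | (a.0\{b})\{a,b} | a.0 → --a--▸ t19
  t19 = 0 | (a.0\{b})\{a,b} | 0 → stopped
Coarsest stable partition (strong bisimilarity classes):
  B0 = {s0, t0}
  B1 = {s2, s7, t2, t7}
  B2 = {s11, s5, t11, t5}
  B3 = {s15, s9, t15, t9}
  B4 = {s13, s18, t13, t18}
  B5 = {s16, s19, t16, t19}
  B6 = {s1, t1}
  B7 = {s4, t4}
  B8 = {s8, t8}
  B9 = {s12, t12}
  B10 = {s17, t17}
  B11 = {s14, t14}
  B12 = {s10, t10}
  B13 = {s6, t6}
  B14 = {s3, t3}
s0 ∈ B0, t0 ∈ B0 → same block

P ~ Q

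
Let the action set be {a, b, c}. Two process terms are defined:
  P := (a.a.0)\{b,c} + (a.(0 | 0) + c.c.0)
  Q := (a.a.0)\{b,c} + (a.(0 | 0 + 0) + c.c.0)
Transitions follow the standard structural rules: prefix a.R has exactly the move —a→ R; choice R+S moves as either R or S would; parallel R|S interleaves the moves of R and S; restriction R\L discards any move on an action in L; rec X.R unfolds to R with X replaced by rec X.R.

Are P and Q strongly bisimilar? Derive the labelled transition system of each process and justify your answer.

bisimilar

LTS(P): 6 reachable states
  s0 = (a.a.0)\{b,c} + (a.(0 | 0) + c.c.0) ⊢ --a--▸ s1, --a--▸ s2, --c--▸ s3
  s1 = (a.0)\{b,c} ⊢ --a--▸ s4
  s2 = 0 | 0 ⊢ (no moves)
  s3 = c.0 ⊢ --c--▸ s5
  s4 = 0\{b,c} ⊢ (no moves)
  s5 = 0 ⊢ (no moves)
LTS(Q): 6 reachable states
  t0 = (a.a.0)\{b,c} + (a.(0 | 0 + 0) + c.c.0) ⊢ --a--▸ t1, --a--▸ t2, --c--▸ t3
  t1 = (a.0)\{b,c} ⊢ --a--▸ t4
  t2 = 0 | 0 + 0 ⊢ (no moves)
  t3 = c.0 ⊢ --c--▸ t5
  t4 = 0\{b,c} ⊢ (no moves)
  t5 = 0 ⊢ (no moves)
Partition-refinement fixed point:
  B0 = {s0, t0}
  B1 = {s2, s4, s5, t2, t4, t5}
  B2 = {s1, t1}
  B3 = {s3, t3}
s0 ∈ B0, t0 ∈ B0 → same block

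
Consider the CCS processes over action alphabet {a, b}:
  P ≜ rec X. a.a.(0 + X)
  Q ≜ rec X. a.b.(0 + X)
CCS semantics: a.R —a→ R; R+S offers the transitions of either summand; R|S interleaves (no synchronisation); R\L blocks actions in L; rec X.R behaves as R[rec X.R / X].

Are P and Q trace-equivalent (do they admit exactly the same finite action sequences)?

P's transition system — 3 states:
  s0 = rec X. a.a.(0 + X) ⊢ —a→ s1
  s1 = a.(0 + (rec X. a.a.(0 + X))) ⊢ —a→ s2
  s2 = 0 + (rec X. a.a.(0 + X)) ⊢ —a→ s1
Q's transition system — 3 states:
  t0 = rec X. a.b.(0 + X) ⊢ —a→ t1
  t1 = b.(0 + (rec X. a.b.(0 + X))) ⊢ —b→ t2
  t2 = 0 + (rec X. a.b.(0 + X)) ⊢ —a→ t1
Run σ = ⟨aa⟩ on P: start {s0}
  after a @ step 1: {s1}
  after a @ step 2: {s2}
  ✓ P
Run σ = ⟨aa⟩ on Q: start {t0}
  after a @ step 1: {t1}
  after a @ step 2: no successor for Q

traces(P) ≠ traces(Q) — witness ⟨aa⟩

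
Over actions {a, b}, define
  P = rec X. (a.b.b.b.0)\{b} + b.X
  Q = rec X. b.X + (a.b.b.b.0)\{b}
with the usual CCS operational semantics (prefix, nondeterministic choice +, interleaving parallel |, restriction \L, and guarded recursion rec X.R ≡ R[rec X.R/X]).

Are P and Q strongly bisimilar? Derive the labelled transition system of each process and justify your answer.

bisimilar

LTS(P): 2 reachable states
  s0 = rec X. (a.b.b.b.0)\{b} + b.X :: -a-> s1, -b-> s0
  s1 = (b.b.b.0)\{b} :: ∅
LTS(Q): 2 reachable states
  t0 = rec X. b.X + (a.b.b.b.0)\{b} :: -a-> t1, -b-> t0
  t1 = (b.b.b.0)\{b} :: ∅
Coarsest stable partition (strong bisimilarity classes):
  B0 = {s0, t0}
  B1 = {s1, t1}
s0 ∈ B0, t0 ∈ B0 → same block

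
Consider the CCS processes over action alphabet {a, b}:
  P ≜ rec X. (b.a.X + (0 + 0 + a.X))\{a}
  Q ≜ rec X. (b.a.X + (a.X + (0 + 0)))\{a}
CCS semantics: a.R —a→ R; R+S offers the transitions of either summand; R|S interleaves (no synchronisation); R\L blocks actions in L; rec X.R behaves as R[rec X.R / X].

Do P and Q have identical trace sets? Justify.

P's transition system — 2 states:
  m0 = rec X. (b.a.X + (0 + 0 + a.X))\{a} | ··b··> m1
  m1 = (a.(rec X. (b.a.X + (0 + 0 + a.X))\{a}))\{a} | (no moves)
Q's transition system — 2 states:
  n0 = rec X. (b.a.X + (a.X + (0 + 0)))\{a} | ··b··> n1
  n1 = (a.(rec X. (b.a.X + (a.X + (0 + 0)))\{a}))\{a} | (no moves)
Coarsest stable partition (strong bisimilarity classes):
  B0 = {m0, n0}
  B1 = {m1, n1}
m0 ∈ B0, n0 ∈ B0 → same block
Bisimilar ⇒ trace-equivalent.

trace-equivalent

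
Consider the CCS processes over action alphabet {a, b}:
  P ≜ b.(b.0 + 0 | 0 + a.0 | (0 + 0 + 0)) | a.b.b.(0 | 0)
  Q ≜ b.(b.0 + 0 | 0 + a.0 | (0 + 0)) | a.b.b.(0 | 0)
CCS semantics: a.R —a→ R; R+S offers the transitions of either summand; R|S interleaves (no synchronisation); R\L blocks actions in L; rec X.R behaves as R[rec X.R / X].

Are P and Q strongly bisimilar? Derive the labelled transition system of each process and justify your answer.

P's transition system — 16 states:
  p0 = b.(b.0 + 0 | 0 + a.0 | (0 + 0 + 0)) | a.b.b.(0 | 0) → =a=> p1, =b=> p2
  p1 = b.(b.0 + 0 | 0 + a.0 | (0 + 0 + 0)) | b.b.(0 | 0) → =b=> p3, =b=> p4
  p2 = (b.0 + 0 | 0 + a.0 | (0 + 0 + 0)) | a.b.b.(0 | 0) → =a=> p3, =a=> p5, =b=> p6
  p3 = (b.0 + 0 | 0 + a.0 | (0 + 0 + 0)) | b.b.(0 | 0) → =a=> p7, =b=> p8, =b=> p9
  p4 = b.(b.0 + 0 | 0 + a.0 | (0 + 0 + 0)) | b.(0 | 0) → =b=> p10, =b=> p8
  p5 = 0 | (0 + 0 + 0) | a.b.b.(0 | 0) → =a=> p7
  p6 = 0 | a.b.b.(0 | 0) → =a=> p9
  p7 = 0 | (0 + 0 + 0) | b.b.(0 | 0) → =b=> p11
  p8 = (b.0 + 0 | 0 + a.0 | (0 + 0 + 0)) | b.(0 | 0) → =a=> p11, =b=> p12, =b=> p13
  p9 = 0 | b.b.(0 | 0) → =b=> p13
  p10 = b.(b.0 + 0 | 0 + a.0 | (0 + 0 + 0)) | (0 | 0) → =b=> p12
  p11 = 0 | (0 + 0 + 0) | b.(0 | 0) → =b=> p14
  p12 = (b.0 + 0 | 0 + a.0 | (0 + 0 + 0)) | (0 | 0) → =a=> p14, =b=> p15
  p13 = 0 | b.(0 | 0) → =b=> p15
  p14 = 0 | (0 + 0 + 0) | (0 | 0) → ·
  p15 = 0 | (0 | 0) → ·
Q's transition system — 16 states:
  q0 = b.(b.0 + 0 | 0 + a.0 | (0 + 0)) | a.b.b.(0 | 0) → =a=> q1, =b=> q2
  q1 = b.(b.0 + 0 | 0 + a.0 | (0 + 0)) | b.b.(0 | 0) → =b=> q3, =b=> q4
  q2 = (b.0 + 0 | 0 + a.0 | (0 + 0)) | a.b.b.(0 | 0) → =a=> q3, =a=> q5, =b=> q6
  q3 = (b.0 + 0 | 0 + a.0 | (0 + 0)) | b.b.(0 | 0) → =a=> q7, =b=> q8, =b=> q9
  q4 = b.(b.0 + 0 | 0 + a.0 | (0 + 0)) | b.(0 | 0) → =b=> q10, =b=> q8
  q5 = 0 | (0 + 0) | a.b.b.(0 | 0) → =a=> q7
  q6 = 0 | a.b.b.(0 | 0) → =a=> q9
  q7 = 0 | (0 + 0) | b.b.(0 | 0) → =b=> q11
  q8 = (b.0 + 0 | 0 + a.0 | (0 + 0)) | b.(0 | 0) → =a=> q11, =b=> q12, =b=> q13
  q9 = 0 | b.b.(0 | 0) → =b=> q13
  q10 = b.(b.0 + 0 | 0 + a.0 | (0 + 0)) | (0 | 0) → =b=> q12
  q11 = 0 | (0 + 0) | b.(0 | 0) → =b=> q14
  q12 = (b.0 + 0 | 0 + a.0 | (0 + 0)) | (0 | 0) → =a=> q14, =b=> q15
  q13 = 0 | b.(0 | 0) → =b=> q15
  q14 = 0 | (0 + 0) | (0 | 0) → ·
  q15 = 0 | (0 | 0) → ·
Bisimilarity quotient blocks:
  B0 = {p0, q0}
  B1 = {p2, q2}
  B2 = {p5, p6, q5, q6}
  B3 = {p7, p9, q7, q9}
  B4 = {p11, p13, q11, q13}
  B5 = {p14, p15, q14, q15}
  B6 = {p3, q3}
  B7 = {p8, q8}
  B8 = {p12, q12}
  B9 = {p1, q1}
  B10 = {p4, q4}
  B11 = {p10, q10}
p0 ∈ B0, q0 ∈ B0 → same block

YES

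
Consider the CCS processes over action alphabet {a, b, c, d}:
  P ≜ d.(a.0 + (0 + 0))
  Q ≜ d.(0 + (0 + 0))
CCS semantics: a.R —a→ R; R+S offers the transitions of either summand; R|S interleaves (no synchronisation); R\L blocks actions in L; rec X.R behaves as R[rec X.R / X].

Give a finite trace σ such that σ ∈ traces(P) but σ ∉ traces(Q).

da

P's transition system — 3 states:
  p0 = d.(a.0 + (0 + 0)) | -d-> p1
  p1 = a.0 + (0 + 0) | -a-> p2
  p2 = 0 | ∅
Q's transition system — 2 states:
  q0 = d.(0 + (0 + 0)) | -d-> q1
  q1 = 0 + (0 + 0) | ∅
Run σ = ⟨da⟩ on P: start {p0}
  [1] d ⇒ {p1}
  [2] a ⇒ {p2}
  — P admits the full trace.
Run σ = ⟨da⟩ on Q: start {q0}
  [1] d ⇒ {q1}
  [2] a ⇒ no successor for Q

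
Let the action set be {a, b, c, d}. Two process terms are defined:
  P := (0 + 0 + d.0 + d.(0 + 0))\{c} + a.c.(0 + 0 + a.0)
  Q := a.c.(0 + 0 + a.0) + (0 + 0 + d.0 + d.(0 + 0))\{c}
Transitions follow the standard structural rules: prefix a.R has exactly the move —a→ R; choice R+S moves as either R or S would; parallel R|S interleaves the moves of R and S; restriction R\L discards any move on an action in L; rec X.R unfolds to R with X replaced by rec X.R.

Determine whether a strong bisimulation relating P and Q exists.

YES

P's transition system — 6 states:
  u0 = (0 + 0 + d.0 + d.(0 + 0))\{c} + a.c.(0 + 0 + a.0) | =a=> u1, =d=> u2, =d=> u3
  u1 = c.(0 + 0 + a.0) | =c=> u4
  u2 = (0 + 0)\{c} | stopped
  u3 = 0\{c} | stopped
  u4 = 0 + 0 + a.0 | =a=> u5
  u5 = 0 | stopped
Q's transition system — 6 states:
  v0 = a.c.(0 + 0 + a.0) + (0 + 0 + d.0 + d.(0 + 0))\{c} | =a=> v1, =d=> v2, =d=> v3
  v1 = c.(0 + 0 + a.0) | =c=> v4
  v2 = (0 + 0)\{c} | stopped
  v3 = 0\{c} | stopped
  v4 = 0 + 0 + a.0 | =a=> v5
  v5 = 0 | stopped
Coarsest stable partition (strong bisimilarity classes):
  B0 = {u0, v0}
  B1 = {u2, u3, u5, v2, v3, v5}
  B2 = {u1, v1}
  B3 = {u4, v4}
u0 ∈ B0, v0 ∈ B0 → same block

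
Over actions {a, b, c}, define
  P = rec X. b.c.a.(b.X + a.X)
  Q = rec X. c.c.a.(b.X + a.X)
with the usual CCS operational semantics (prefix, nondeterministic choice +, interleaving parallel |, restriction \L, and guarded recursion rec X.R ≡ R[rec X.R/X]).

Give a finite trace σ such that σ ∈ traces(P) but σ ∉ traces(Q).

LTS(P): 4 reachable states
  s0 = rec X. b.c.a.(b.X + a.X) ⊢ -b-> s1
  s1 = c.a.(b.(rec X. b.c.a.(b.X + a.X)) + a.(rec X. b.c.a.(b.X + a.X))) ⊢ -c-> s2
  s2 = a.(b.(rec X. b.c.a.(b.X + a.X)) + a.(rec X. b.c.a.(b.X + a.X))) ⊢ -a-> s3
  s3 = b.(rec X. b.c.a.(b.X + a.X)) + a.(rec X. b.c.a.(b.X + a.X)) ⊢ -a-> s0, -b-> s0
LTS(Q): 4 reachable states
  t0 = rec X. c.c.a.(b.X + a.X) ⊢ -c-> t1
  t1 = c.a.(b.(rec X. c.c.a.(b.X + a.X)) + a.(rec X. c.c.a.(b.X + a.X))) ⊢ -c-> t2
  t2 = a.(b.(rec X. c.c.a.(b.X + a.X)) + a.(rec X. c.c.a.(b.X + a.X))) ⊢ -a-> t3
  t3 = b.(rec X. c.c.a.(b.X + a.X)) + a.(rec X. c.c.a.(b.X + a.X)) ⊢ -a-> t0, -b-> t0
Trace ⟨b⟩ through P, begin at {s0}:
  [1] b ⇒ {s1}
  — P admits the full trace.
Trace ⟨b⟩ through Q, begin at {t0}:
  [1] b ⇒ ∅ (Q stuck)

b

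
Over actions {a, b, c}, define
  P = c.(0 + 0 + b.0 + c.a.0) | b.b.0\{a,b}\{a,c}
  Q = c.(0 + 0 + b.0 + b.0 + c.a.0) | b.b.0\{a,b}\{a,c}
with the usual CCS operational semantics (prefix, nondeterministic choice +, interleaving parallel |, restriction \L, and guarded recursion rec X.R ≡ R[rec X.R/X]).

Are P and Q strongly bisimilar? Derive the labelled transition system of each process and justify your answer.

P ~ Q

LTS(P): 12 reachable states
  s0 = c.(0 + 0 + b.0 + c.a.0) | b.b.0\{a,b}\{a,c} has moves ··b··> s1, ··c··> s2
  s1 = c.(0 + 0 + b.0 + c.a.0) | b.0\{a,b}\{a,c} has moves ··b··> s3, ··c··> s4
  s2 = (0 + 0 + b.0 + c.a.0) | b.b.0\{a,b}\{a,c} has moves ··b··> s4, ··b··> s5, ··c··> s6
  s3 = c.(0 + 0 + b.0 + c.a.0) | 0\{a,b}\{a,c} has moves ··c··> s7
  s4 = (0 + 0 + b.0 + c.a.0) | b.0\{a,b}\{a,c} has moves ··b··> s7, ··b··> s8, ··c··> s9
  s5 = 0 | b.b.0\{a,b}\{a,c} has moves ··b··> s8
  s6 = a.0 | b.b.0\{a,b}\{a,c} has moves ··a··> s5, ··b··> s9
  s7 = (0 + 0 + b.0 + c.a.0) | 0\{a,b}\{a,c} has moves ··b··> s10, ··c··> s11
  s8 = 0 | b.0\{a,b}\{a,c} has moves ··b··> s10
  s9 = a.0 | b.0\{a,b}\{a,c} has moves ··a··> s8, ··b··> s11
  s10 = 0 | 0\{a,b}\{a,c} has moves ·
  s11 = a.0 | 0\{a,b}\{a,c} has moves ··a··> s10
LTS(Q): 12 reachable states
  t0 = c.(0 + 0 + b.0 + b.0 + c.a.0) | b.b.0\{a,b}\{a,c} has moves ··b··> t1, ··c··> t2
  t1 = c.(0 + 0 + b.0 + b.0 + c.a.0) | b.0\{a,b}\{a,c} has moves ··b··> t3, ··c··> t4
  t2 = (0 + 0 + b.0 + b.0 + c.a.0) | b.b.0\{a,b}\{a,c} has moves ··b··> t4, ··b··> t5, ··c··> t6
  t3 = c.(0 + 0 + b.0 + b.0 + c.a.0) | 0\{a,b}\{a,c} has moves ··c··> t7
  t4 = (0 + 0 + b.0 + b.0 + c.a.0) | b.0\{a,b}\{a,c} has moves ··b··> t7, ··b··> t8, ··c··> t9
  t5 = 0 | b.b.0\{a,b}\{a,c} has moves ··b··> t8
  t6 = a.0 | b.b.0\{a,b}\{a,c} has moves ··a··> t5, ··b··> t9
  t7 = (0 + 0 + b.0 + b.0 + c.a.0) | 0\{a,b}\{a,c} has moves ··b··> t10, ··c··> t11
  t8 = 0 | b.0\{a,b}\{a,c} has moves ··b··> t10
  t9 = a.0 | b.0\{a,b}\{a,c} has moves ··a··> t8, ··b··> t11
  t10 = 0 | 0\{a,b}\{a,c} has moves ·
  t11 = a.0 | 0\{a,b}\{a,c} has moves ··a··> t10
Partition-refinement fixed point:
  B0 = {s0, t0}
  B1 = {s1, t1}
  B2 = {s3, t3}
  B3 = {s7, t7}
  B4 = {s10, t10}
  B5 = {s11, t11}
  B6 = {s4, t4}
  B7 = {s8, t8}
  B8 = {s9, t9}
  B9 = {s2, t2}
  B10 = {s6, t6}
  B11 = {s5, t5}
s0 ∈ B0, t0 ∈ B0 → same block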